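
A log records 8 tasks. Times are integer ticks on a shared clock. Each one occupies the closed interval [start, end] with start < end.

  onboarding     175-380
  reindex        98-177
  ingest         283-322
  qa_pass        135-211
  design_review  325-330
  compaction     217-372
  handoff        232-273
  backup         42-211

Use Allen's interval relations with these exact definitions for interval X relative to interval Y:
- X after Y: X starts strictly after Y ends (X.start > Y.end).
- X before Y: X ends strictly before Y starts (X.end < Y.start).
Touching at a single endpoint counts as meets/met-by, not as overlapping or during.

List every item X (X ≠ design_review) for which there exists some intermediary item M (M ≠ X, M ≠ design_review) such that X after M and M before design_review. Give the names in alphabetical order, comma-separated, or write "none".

Target design_review = [325, 330].
Intermediaries M with M before design_review: backup, handoff, ingest, qa_pass, reindex.
Via backup — items with X after backup: compaction, handoff, ingest.
Via handoff — items with X after handoff: ingest.
Via ingest — items with X after ingest: none.
Via qa_pass — items with X after qa_pass: compaction, handoff, ingest.
Via reindex — items with X after reindex: compaction, handoff, ingest.
Union: compaction, handoff, ingest.

compaction, handoff, ingest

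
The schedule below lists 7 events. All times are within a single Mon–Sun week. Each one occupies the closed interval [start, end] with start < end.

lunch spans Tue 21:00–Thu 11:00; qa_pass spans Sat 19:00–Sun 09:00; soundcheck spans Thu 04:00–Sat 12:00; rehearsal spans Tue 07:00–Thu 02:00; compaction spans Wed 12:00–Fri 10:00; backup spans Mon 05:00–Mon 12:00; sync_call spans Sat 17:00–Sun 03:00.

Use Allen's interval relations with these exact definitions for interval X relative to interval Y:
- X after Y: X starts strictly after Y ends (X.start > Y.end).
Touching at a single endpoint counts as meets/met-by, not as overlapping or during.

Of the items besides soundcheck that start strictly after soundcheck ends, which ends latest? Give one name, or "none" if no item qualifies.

Target soundcheck = [Thu 04:00, Sat 12:00].
backup [Mon 05:00, Mon 12:00] → before → excluded.
compaction [Wed 12:00, Fri 10:00] → overlaps → excluded.
lunch [Tue 21:00, Thu 11:00] → overlaps → excluded.
qa_pass [Sat 19:00, Sun 09:00] → after → candidate.
rehearsal [Tue 07:00, Thu 02:00] → before → excluded.
sync_call [Sat 17:00, Sun 03:00] → after → candidate.
Among candidates, latest end is Sun 09:00 → qa_pass.

qa_pass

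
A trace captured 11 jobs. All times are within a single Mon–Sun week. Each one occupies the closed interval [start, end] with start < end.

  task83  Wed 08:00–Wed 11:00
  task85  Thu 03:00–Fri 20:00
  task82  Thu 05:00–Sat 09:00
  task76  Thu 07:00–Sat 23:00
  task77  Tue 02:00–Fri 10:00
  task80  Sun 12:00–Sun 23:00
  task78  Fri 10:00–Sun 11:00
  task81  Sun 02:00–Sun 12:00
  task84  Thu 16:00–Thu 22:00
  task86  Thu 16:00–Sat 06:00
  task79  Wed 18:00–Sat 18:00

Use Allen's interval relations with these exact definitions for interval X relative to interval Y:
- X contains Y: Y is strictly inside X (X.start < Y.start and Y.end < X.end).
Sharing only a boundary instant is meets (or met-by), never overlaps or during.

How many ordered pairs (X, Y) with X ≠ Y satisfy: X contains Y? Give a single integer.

Checking all 110 ordered pairs for relation 'contains'; matching pairs in alphabetical order:
(task76, task84): task76 contains task84 ✓
(task76, task86): task76 contains task86 ✓
(task77, task83): task77 contains task83 ✓
(task77, task84): task77 contains task84 ✓
(task79, task82): task79 contains task82 ✓
(task79, task84): task79 contains task84 ✓
(task79, task85): task79 contains task85 ✓
(task79, task86): task79 contains task86 ✓
(task82, task84): task82 contains task84 ✓
(task82, task86): task82 contains task86 ✓
(task85, task84): task85 contains task84 ✓
Count: 11.

11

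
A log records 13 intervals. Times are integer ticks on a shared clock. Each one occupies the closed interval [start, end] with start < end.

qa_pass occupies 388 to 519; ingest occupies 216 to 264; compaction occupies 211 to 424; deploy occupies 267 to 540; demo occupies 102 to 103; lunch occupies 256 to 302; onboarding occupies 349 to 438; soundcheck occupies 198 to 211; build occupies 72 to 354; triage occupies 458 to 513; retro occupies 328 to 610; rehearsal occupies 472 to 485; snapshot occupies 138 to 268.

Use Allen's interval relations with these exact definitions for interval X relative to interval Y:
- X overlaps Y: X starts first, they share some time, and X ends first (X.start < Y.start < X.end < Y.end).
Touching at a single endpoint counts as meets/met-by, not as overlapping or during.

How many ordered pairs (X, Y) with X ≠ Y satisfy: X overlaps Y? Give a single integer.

Checking all 156 ordered pairs for relation 'overlaps'; matching pairs in alphabetical order:
(build, compaction): build overlaps compaction ✓
(build, deploy): build overlaps deploy ✓
(build, onboarding): build overlaps onboarding ✓
(build, retro): build overlaps retro ✓
(compaction, deploy): compaction overlaps deploy ✓
(compaction, onboarding): compaction overlaps onboarding ✓
(compaction, qa_pass): compaction overlaps qa_pass ✓
(compaction, retro): compaction overlaps retro ✓
(deploy, retro): deploy overlaps retro ✓
(ingest, lunch): ingest overlaps lunch ✓
(lunch, deploy): lunch overlaps deploy ✓
(onboarding, qa_pass): onboarding overlaps qa_pass ✓
(snapshot, compaction): snapshot overlaps compaction ✓
(snapshot, deploy): snapshot overlaps deploy ✓
(snapshot, lunch): snapshot overlaps lunch ✓
Count: 15.

15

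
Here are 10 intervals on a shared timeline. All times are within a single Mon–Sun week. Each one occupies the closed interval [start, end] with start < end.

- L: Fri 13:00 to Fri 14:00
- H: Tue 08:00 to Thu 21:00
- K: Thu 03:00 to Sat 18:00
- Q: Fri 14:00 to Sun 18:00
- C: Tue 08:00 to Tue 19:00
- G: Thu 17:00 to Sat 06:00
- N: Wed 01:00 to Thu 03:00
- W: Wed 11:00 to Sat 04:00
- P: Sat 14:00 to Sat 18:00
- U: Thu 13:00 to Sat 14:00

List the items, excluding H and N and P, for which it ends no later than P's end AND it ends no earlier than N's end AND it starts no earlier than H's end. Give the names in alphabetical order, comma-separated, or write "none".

L

Conditions: its end is no later than P's end (X.end <= Sat 18:00) AND its end is no earlier than N's end (X.end >= Thu 03:00) AND its start is no earlier than H's end (X.start >= Thu 21:00).
C: end Tue 19:00 <= Sat 18:00? ✓; end Tue 19:00 >= Thu 03:00? ✗; start Tue 08:00 >= Thu 21:00? ✗ → no.
G: end Sat 06:00 <= Sat 18:00? ✓; end Sat 06:00 >= Thu 03:00? ✓; start Thu 17:00 >= Thu 21:00? ✗ → no.
K: end Sat 18:00 <= Sat 18:00? ✓; end Sat 18:00 >= Thu 03:00? ✓; start Thu 03:00 >= Thu 21:00? ✗ → no.
L: end Fri 14:00 <= Sat 18:00? ✓; end Fri 14:00 >= Thu 03:00? ✓; start Fri 13:00 >= Thu 21:00? ✓ → yes.
Q: end Sun 18:00 <= Sat 18:00? ✗; end Sun 18:00 >= Thu 03:00? ✓; start Fri 14:00 >= Thu 21:00? ✓ → no.
U: end Sat 14:00 <= Sat 18:00? ✓; end Sat 14:00 >= Thu 03:00? ✓; start Thu 13:00 >= Thu 21:00? ✗ → no.
W: end Sat 04:00 <= Sat 18:00? ✓; end Sat 04:00 >= Thu 03:00? ✓; start Wed 11:00 >= Thu 21:00? ✗ → no.
Result: L.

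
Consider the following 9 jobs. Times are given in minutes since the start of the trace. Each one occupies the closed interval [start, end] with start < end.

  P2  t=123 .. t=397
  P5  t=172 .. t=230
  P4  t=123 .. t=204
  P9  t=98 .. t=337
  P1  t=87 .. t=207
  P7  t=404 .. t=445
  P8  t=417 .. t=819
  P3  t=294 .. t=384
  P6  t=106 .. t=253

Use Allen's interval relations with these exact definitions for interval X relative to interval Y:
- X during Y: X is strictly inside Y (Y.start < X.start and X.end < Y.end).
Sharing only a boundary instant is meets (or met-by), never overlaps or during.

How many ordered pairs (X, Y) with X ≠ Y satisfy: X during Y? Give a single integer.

Checking all 72 ordered pairs for relation 'during'; matching pairs in alphabetical order:
(P3, P2): P3 during P2 ✓
(P4, P1): P4 during P1 ✓
(P4, P6): P4 during P6 ✓
(P4, P9): P4 during P9 ✓
(P5, P2): P5 during P2 ✓
(P5, P6): P5 during P6 ✓
(P5, P9): P5 during P9 ✓
(P6, P9): P6 during P9 ✓
Count: 8.

8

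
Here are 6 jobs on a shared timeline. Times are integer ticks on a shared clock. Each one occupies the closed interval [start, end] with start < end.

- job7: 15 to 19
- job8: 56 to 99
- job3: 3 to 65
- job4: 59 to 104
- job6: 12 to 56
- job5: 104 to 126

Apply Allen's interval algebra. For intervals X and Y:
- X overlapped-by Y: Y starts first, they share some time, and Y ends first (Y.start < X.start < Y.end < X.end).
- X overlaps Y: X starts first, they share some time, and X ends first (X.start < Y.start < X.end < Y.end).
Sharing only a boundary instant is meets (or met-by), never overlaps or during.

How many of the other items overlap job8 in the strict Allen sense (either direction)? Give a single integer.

2

Target job8 = [56, 99].
job3 [3, 65] → overlaps → counts.
job4 [59, 104] → overlapped-by → counts.
job5 [104, 126] → after → no.
job6 [12, 56] → meets → no.
job7 [15, 19] → before → no.
Total: 2.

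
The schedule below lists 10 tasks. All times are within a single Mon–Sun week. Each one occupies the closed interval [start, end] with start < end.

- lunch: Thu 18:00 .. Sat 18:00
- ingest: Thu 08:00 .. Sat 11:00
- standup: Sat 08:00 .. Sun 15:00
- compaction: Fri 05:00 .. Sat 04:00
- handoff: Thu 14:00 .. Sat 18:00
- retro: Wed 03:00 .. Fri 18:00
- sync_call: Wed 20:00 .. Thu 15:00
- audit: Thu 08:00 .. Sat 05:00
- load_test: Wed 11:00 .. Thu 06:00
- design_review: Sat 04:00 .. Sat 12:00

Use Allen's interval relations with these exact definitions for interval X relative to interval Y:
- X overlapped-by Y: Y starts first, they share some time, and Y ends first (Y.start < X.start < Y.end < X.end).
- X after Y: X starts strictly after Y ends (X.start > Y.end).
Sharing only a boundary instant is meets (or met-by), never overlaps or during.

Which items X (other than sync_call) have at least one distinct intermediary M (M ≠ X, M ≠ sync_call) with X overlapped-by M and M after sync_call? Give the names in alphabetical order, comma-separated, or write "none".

standup

Target sync_call = [Wed 20:00, Thu 15:00].
Intermediaries M with M after sync_call: compaction, design_review, lunch, standup.
Via compaction — items with X overlapped-by compaction: none.
Via design_review — items with X overlapped-by design_review: standup.
Via lunch — items with X overlapped-by lunch: standup.
Via standup — items with X overlapped-by standup: none.
Union: standup.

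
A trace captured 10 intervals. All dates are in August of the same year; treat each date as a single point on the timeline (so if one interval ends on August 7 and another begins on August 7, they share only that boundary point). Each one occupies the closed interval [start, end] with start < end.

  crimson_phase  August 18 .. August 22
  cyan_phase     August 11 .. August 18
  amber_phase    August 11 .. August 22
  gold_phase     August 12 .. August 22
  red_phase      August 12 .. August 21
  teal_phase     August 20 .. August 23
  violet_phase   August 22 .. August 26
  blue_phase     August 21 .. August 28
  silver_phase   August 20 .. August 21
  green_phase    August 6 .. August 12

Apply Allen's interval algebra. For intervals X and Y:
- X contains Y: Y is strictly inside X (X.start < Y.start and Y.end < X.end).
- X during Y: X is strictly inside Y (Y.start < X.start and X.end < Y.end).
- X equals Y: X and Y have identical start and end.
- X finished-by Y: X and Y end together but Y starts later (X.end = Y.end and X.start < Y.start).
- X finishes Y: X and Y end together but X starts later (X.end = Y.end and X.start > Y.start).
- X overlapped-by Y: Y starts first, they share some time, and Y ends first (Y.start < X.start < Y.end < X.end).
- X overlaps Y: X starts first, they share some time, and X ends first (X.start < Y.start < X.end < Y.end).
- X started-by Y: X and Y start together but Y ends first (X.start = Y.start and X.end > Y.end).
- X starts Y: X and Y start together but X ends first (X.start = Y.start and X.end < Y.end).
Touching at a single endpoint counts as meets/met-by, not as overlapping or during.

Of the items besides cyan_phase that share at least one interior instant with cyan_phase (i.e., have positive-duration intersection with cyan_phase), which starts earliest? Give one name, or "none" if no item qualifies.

Target cyan_phase = [August 11, August 18].
amber_phase [August 11, August 22] → started-by → candidate.
blue_phase [August 21, August 28] → after → excluded.
crimson_phase [August 18, August 22] → met-by → excluded.
gold_phase [August 12, August 22] → overlapped-by → candidate.
green_phase [August 6, August 12] → overlaps → candidate.
red_phase [August 12, August 21] → overlapped-by → candidate.
silver_phase [August 20, August 21] → after → excluded.
teal_phase [August 20, August 23] → after → excluded.
violet_phase [August 22, August 26] → after → excluded.
Among candidates, earliest start is August 6 → green_phase.

green_phase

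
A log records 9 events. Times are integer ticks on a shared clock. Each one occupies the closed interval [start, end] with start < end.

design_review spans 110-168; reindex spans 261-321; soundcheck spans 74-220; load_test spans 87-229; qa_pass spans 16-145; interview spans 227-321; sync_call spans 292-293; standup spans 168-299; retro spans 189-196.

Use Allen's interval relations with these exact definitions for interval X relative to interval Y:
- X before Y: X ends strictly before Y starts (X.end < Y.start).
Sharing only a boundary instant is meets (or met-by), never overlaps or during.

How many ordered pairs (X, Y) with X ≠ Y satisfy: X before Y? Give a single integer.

17

Checking all 72 ordered pairs for relation 'before'; matching pairs in alphabetical order:
(design_review, interview): design_review before interview ✓
(design_review, reindex): design_review before reindex ✓
(design_review, retro): design_review before retro ✓
(design_review, sync_call): design_review before sync_call ✓
(load_test, reindex): load_test before reindex ✓
(load_test, sync_call): load_test before sync_call ✓
(qa_pass, interview): qa_pass before interview ✓
(qa_pass, reindex): qa_pass before reindex ✓
(qa_pass, retro): qa_pass before retro ✓
(qa_pass, standup): qa_pass before standup ✓
(qa_pass, sync_call): qa_pass before sync_call ✓
(retro, interview): retro before interview ✓
(retro, reindex): retro before reindex ✓
(retro, sync_call): retro before sync_call ✓
(soundcheck, interview): soundcheck before interview ✓
(soundcheck, reindex): soundcheck before reindex ✓
(soundcheck, sync_call): soundcheck before sync_call ✓
Count: 17.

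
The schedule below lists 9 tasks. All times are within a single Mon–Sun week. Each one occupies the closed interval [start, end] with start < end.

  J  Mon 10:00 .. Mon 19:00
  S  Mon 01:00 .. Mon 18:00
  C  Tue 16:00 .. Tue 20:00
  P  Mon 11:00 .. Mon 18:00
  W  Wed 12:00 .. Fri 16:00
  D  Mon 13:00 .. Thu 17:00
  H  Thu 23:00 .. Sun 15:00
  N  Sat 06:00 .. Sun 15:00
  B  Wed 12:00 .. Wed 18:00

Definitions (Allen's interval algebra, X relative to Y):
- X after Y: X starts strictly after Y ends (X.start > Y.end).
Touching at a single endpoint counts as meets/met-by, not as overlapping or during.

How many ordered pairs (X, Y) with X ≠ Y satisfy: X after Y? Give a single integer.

24

Checking all 72 ordered pairs for relation 'after'; matching pairs in alphabetical order:
(B, C): B after C ✓
(B, J): B after J ✓
(B, P): B after P ✓
(B, S): B after S ✓
(C, J): C after J ✓
(C, P): C after P ✓
(C, S): C after S ✓
(H, B): H after B ✓
(H, C): H after C ✓
(H, D): H after D ✓
(H, J): H after J ✓
(H, P): H after P ✓
(H, S): H after S ✓
(N, B): N after B ✓
(N, C): N after C ✓
(N, D): N after D ✓
(N, J): N after J ✓
(N, P): N after P ✓
(N, S): N after S ✓
(N, W): N after W ✓
(W, C): W after C ✓
(W, J): W after J ✓
(W, P): W after P ✓
(W, S): W after S ✓
Count: 24.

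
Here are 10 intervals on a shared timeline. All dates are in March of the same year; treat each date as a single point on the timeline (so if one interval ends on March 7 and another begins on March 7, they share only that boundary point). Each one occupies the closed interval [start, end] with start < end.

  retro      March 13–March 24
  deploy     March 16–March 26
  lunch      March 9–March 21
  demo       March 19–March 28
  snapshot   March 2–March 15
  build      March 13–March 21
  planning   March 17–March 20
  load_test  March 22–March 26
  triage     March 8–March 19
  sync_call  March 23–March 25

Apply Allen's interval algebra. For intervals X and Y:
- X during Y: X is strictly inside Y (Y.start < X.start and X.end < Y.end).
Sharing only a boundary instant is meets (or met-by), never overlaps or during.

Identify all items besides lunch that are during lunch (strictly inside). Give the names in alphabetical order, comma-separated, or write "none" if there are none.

planning

Target lunch = [March 9, March 21].
build [March 13, March 21] → finishes → no.
demo [March 19, March 28] → overlapped-by → no.
deploy [March 16, March 26] → overlapped-by → no.
load_test [March 22, March 26] → after → no.
planning [March 17, March 20] → during → yes.
retro [March 13, March 24] → overlapped-by → no.
snapshot [March 2, March 15] → overlaps → no.
sync_call [March 23, March 25] → after → no.
triage [March 8, March 19] → overlaps → no.
Result: planning.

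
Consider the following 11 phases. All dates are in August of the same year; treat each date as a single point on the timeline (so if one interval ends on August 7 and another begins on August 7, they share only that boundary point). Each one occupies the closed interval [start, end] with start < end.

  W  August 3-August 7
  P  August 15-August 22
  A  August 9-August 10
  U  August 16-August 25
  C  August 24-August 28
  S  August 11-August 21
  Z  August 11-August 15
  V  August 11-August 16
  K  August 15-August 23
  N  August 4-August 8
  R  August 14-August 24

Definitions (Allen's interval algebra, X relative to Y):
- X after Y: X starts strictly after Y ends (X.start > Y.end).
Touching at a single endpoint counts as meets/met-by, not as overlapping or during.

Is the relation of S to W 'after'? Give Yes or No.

S = [August 11, August 21], W = [August 3, August 7].
Actual relation of S to W: after.
Asked whether 'after' holds → Yes.

Yes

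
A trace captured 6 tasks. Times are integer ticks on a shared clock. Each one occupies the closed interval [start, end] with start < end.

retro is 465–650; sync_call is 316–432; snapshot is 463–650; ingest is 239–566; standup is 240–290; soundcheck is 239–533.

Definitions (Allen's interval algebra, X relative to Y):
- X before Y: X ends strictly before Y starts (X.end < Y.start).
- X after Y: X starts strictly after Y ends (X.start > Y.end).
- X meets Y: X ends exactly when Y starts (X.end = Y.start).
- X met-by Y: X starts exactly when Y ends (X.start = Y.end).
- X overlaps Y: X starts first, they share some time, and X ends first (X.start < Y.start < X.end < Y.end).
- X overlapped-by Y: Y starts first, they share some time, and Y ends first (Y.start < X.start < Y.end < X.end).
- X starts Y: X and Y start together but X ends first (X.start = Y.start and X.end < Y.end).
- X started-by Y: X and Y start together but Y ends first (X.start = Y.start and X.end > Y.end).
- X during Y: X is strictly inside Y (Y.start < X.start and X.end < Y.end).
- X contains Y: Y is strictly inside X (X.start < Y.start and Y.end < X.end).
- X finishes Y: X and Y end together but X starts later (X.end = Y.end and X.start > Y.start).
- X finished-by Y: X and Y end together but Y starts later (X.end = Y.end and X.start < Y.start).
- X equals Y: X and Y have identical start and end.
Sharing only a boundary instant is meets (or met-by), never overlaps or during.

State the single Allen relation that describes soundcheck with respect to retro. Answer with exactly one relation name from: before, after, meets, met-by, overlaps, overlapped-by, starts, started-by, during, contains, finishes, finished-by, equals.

overlaps

soundcheck = [239, 533]; retro = [465, 650].
Compare endpoints: soundcheck.start < retro.start, soundcheck.start < retro.end, soundcheck.end > retro.start, soundcheck.end < retro.end.
That pattern is 'overlaps'.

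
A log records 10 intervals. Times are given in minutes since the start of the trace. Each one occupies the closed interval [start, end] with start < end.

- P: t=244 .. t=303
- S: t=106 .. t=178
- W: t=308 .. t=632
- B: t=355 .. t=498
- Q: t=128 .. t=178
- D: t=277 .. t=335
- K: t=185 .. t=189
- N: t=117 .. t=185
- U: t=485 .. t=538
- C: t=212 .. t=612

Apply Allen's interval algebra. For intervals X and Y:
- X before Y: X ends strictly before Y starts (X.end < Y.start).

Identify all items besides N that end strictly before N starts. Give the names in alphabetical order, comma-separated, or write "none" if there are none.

none

Target N = [t=117, t=185].
B [t=355, t=498] → after → no.
C [t=212, t=612] → after → no.
D [t=277, t=335] → after → no.
K [t=185, t=189] → met-by → no.
P [t=244, t=303] → after → no.
Q [t=128, t=178] → during → no.
S [t=106, t=178] → overlaps → no.
U [t=485, t=538] → after → no.
W [t=308, t=632] → after → no.
Result: none.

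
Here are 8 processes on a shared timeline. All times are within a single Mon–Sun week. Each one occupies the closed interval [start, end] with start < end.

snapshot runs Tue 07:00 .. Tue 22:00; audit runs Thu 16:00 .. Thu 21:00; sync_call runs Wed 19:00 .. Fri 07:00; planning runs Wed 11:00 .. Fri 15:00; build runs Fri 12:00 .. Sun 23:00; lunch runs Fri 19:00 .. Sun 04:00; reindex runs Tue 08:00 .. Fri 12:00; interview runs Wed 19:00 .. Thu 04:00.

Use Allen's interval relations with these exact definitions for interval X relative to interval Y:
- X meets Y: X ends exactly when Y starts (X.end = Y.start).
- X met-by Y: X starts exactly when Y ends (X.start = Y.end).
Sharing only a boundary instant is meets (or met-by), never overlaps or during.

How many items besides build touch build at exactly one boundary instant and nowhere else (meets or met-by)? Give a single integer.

1

Target build = [Fri 12:00, Sun 23:00].
audit [Thu 16:00, Thu 21:00] → before → no.
interview [Wed 19:00, Thu 04:00] → before → no.
lunch [Fri 19:00, Sun 04:00] → during → no.
planning [Wed 11:00, Fri 15:00] → overlaps → no.
reindex [Tue 08:00, Fri 12:00] → meets → counts.
snapshot [Tue 07:00, Tue 22:00] → before → no.
sync_call [Wed 19:00, Fri 07:00] → before → no.
Total: 1.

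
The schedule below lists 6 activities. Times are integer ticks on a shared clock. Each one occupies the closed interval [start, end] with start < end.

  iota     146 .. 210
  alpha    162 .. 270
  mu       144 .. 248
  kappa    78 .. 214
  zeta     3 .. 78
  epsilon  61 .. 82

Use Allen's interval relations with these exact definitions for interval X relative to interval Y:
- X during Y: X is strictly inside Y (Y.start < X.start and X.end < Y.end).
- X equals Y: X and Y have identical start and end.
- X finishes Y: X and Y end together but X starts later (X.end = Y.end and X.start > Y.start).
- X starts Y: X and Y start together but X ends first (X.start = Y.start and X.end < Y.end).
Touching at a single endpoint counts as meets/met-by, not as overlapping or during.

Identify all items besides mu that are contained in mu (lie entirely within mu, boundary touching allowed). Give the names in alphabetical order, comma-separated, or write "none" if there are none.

Target mu = [144, 248].
alpha [162, 270] → overlapped-by → no.
epsilon [61, 82] → before → no.
iota [146, 210] → during → yes.
kappa [78, 214] → overlaps → no.
zeta [3, 78] → before → no.
Result: iota.

iota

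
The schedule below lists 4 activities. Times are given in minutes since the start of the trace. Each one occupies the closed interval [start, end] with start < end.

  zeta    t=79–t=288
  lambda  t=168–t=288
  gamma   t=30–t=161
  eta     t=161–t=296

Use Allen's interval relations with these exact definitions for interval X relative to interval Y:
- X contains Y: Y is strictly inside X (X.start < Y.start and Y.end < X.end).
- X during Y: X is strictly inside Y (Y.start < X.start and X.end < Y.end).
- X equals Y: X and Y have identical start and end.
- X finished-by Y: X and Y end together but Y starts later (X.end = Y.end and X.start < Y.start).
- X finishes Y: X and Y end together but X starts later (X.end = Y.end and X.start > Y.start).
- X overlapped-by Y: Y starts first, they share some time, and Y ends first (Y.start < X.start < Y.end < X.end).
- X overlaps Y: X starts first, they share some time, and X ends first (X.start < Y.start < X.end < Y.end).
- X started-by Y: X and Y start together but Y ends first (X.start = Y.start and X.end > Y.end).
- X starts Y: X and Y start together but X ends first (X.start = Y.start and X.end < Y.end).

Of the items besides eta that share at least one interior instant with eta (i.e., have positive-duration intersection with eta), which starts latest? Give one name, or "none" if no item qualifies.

Target eta = [t=161, t=296].
gamma [t=30, t=161] → meets → excluded.
lambda [t=168, t=288] → during → candidate.
zeta [t=79, t=288] → overlaps → candidate.
Among candidates, latest start is t=168 → lambda.

lambda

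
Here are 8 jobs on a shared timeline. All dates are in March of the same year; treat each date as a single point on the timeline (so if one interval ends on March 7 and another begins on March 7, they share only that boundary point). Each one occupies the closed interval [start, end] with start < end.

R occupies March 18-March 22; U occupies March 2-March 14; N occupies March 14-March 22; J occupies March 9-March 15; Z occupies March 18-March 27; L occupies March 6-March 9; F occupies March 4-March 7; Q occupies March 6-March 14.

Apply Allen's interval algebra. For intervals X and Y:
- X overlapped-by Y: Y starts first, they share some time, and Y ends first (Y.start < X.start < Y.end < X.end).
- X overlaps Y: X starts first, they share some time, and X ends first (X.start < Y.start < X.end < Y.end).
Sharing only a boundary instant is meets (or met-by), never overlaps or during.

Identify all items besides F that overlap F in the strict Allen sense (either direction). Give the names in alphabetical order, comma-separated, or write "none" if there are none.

Target F = [March 4, March 7].
J [March 9, March 15] → after → no.
L [March 6, March 9] → overlapped-by → yes.
N [March 14, March 22] → after → no.
Q [March 6, March 14] → overlapped-by → yes.
R [March 18, March 22] → after → no.
U [March 2, March 14] → contains → no.
Z [March 18, March 27] → after → no.
Result: L, Q.

L, Q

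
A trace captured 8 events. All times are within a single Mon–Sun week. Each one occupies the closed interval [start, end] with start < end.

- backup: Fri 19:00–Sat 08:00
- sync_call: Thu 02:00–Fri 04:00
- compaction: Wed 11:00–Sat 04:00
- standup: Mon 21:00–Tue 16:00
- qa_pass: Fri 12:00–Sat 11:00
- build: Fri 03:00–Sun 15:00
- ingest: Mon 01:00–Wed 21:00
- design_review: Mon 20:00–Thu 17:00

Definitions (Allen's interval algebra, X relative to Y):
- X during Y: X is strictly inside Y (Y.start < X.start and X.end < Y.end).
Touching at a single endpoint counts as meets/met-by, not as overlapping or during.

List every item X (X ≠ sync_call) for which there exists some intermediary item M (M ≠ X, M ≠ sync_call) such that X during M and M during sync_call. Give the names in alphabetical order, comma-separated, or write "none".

none

Target sync_call = [Thu 02:00, Fri 04:00].
Intermediaries M with M during sync_call: none.
Union: none.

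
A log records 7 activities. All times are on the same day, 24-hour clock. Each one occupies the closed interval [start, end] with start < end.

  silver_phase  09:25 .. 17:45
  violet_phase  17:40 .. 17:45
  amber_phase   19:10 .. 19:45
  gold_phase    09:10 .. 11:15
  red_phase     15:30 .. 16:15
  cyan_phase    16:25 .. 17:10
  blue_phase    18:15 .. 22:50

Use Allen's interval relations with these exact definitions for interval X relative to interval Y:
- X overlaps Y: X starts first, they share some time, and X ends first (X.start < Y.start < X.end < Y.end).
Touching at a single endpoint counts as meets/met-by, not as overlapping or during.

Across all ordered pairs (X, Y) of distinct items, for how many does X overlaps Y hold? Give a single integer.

Checking all 42 ordered pairs for relation 'overlaps'; matching pairs in alphabetical order:
(gold_phase, silver_phase): gold_phase overlaps silver_phase ✓
Count: 1.

1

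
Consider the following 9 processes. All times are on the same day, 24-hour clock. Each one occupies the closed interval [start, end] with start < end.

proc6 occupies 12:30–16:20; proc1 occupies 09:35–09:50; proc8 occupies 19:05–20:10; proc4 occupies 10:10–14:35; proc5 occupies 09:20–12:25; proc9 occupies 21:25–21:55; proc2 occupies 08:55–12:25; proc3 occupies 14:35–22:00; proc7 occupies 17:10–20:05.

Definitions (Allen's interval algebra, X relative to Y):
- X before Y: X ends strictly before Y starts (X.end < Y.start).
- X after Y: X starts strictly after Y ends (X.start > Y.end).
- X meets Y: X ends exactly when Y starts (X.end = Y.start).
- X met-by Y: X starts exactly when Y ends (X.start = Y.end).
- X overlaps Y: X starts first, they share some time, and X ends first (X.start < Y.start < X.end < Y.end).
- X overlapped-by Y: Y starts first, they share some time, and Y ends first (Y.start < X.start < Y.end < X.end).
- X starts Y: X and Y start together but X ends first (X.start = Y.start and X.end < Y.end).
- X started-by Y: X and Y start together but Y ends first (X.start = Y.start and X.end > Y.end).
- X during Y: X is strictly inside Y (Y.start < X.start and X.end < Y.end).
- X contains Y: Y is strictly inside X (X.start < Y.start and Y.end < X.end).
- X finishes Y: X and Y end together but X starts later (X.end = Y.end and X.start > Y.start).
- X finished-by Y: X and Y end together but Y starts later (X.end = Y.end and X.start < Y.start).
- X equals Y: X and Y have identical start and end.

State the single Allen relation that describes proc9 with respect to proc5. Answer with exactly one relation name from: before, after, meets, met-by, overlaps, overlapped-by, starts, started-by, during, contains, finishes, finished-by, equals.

after

proc9 = [21:25, 21:55]; proc5 = [09:20, 12:25].
Compare endpoints: proc9.start > proc5.start, proc9.start > proc5.end, proc9.end > proc5.start, proc9.end > proc5.end.
That pattern is 'after'.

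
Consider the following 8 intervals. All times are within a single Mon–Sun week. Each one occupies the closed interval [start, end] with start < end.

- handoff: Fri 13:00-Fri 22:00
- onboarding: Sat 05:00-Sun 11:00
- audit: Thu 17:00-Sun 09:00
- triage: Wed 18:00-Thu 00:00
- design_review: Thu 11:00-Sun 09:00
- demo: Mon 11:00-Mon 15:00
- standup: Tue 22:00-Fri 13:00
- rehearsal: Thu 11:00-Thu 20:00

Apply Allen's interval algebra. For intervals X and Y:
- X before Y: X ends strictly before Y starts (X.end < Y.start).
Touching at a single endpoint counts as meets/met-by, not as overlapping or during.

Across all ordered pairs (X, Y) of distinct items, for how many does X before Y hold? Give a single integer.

Checking all 56 ordered pairs for relation 'before'; matching pairs in alphabetical order:
(demo, audit): demo before audit ✓
(demo, design_review): demo before design_review ✓
(demo, handoff): demo before handoff ✓
(demo, onboarding): demo before onboarding ✓
(demo, rehearsal): demo before rehearsal ✓
(demo, standup): demo before standup ✓
(demo, triage): demo before triage ✓
(handoff, onboarding): handoff before onboarding ✓
(rehearsal, handoff): rehearsal before handoff ✓
(rehearsal, onboarding): rehearsal before onboarding ✓
(standup, onboarding): standup before onboarding ✓
(triage, audit): triage before audit ✓
(triage, design_review): triage before design_review ✓
(triage, handoff): triage before handoff ✓
(triage, onboarding): triage before onboarding ✓
(triage, rehearsal): triage before rehearsal ✓
Count: 16.

16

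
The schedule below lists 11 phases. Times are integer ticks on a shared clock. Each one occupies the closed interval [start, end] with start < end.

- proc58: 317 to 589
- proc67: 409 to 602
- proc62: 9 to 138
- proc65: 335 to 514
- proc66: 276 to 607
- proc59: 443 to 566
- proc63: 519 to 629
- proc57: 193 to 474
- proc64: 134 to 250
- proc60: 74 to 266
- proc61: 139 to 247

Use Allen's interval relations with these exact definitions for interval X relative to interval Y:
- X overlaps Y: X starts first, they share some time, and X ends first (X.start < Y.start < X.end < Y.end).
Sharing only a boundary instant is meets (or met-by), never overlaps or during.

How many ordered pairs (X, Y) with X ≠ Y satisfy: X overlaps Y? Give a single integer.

Checking all 110 ordered pairs for relation 'overlaps'; matching pairs in alphabetical order:
(proc57, proc58): proc57 overlaps proc58 ✓
(proc57, proc59): proc57 overlaps proc59 ✓
(proc57, proc65): proc57 overlaps proc65 ✓
(proc57, proc66): proc57 overlaps proc66 ✓
(proc57, proc67): proc57 overlaps proc67 ✓
(proc58, proc63): proc58 overlaps proc63 ✓
(proc58, proc67): proc58 overlaps proc67 ✓
(proc59, proc63): proc59 overlaps proc63 ✓
(proc60, proc57): proc60 overlaps proc57 ✓
(proc61, proc57): proc61 overlaps proc57 ✓
(proc62, proc60): proc62 overlaps proc60 ✓
(proc62, proc64): proc62 overlaps proc64 ✓
(proc64, proc57): proc64 overlaps proc57 ✓
(proc65, proc59): proc65 overlaps proc59 ✓
(proc65, proc67): proc65 overlaps proc67 ✓
(proc66, proc63): proc66 overlaps proc63 ✓
(proc67, proc63): proc67 overlaps proc63 ✓
Count: 17.

17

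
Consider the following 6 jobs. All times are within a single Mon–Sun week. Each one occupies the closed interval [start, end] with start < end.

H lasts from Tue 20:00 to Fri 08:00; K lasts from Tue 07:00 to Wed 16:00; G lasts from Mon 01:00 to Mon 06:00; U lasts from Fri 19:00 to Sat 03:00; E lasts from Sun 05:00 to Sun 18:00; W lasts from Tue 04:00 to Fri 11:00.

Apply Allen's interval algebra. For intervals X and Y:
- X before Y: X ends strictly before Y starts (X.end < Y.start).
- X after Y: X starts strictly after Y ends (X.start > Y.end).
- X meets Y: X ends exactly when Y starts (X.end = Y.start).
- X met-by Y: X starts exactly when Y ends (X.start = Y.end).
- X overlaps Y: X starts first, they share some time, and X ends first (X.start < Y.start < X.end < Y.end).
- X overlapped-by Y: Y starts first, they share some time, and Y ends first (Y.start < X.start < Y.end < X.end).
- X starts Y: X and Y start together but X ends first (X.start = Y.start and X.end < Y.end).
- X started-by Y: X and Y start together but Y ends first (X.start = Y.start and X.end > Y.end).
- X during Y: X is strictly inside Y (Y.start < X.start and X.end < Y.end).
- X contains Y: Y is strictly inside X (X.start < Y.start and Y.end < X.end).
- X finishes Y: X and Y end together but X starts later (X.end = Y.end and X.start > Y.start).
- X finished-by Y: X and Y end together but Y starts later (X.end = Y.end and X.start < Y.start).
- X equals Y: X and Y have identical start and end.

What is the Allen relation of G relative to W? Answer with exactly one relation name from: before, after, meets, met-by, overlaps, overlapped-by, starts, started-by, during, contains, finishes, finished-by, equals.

G = [Mon 01:00, Mon 06:00]; W = [Tue 04:00, Fri 11:00].
Compare endpoints: G.start < W.start, G.start < W.end, G.end < W.start, G.end < W.end.
That pattern is 'before'.

before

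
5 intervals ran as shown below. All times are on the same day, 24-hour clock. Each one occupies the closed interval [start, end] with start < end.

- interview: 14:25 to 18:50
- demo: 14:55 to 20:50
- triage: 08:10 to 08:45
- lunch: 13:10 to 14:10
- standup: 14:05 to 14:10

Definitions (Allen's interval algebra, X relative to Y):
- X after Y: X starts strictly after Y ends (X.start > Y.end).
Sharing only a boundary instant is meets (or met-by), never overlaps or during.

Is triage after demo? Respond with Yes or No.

No

triage = [08:10, 08:45], demo = [14:55, 20:50].
Actual relation of triage to demo: before.
Asked whether 'after' holds → No.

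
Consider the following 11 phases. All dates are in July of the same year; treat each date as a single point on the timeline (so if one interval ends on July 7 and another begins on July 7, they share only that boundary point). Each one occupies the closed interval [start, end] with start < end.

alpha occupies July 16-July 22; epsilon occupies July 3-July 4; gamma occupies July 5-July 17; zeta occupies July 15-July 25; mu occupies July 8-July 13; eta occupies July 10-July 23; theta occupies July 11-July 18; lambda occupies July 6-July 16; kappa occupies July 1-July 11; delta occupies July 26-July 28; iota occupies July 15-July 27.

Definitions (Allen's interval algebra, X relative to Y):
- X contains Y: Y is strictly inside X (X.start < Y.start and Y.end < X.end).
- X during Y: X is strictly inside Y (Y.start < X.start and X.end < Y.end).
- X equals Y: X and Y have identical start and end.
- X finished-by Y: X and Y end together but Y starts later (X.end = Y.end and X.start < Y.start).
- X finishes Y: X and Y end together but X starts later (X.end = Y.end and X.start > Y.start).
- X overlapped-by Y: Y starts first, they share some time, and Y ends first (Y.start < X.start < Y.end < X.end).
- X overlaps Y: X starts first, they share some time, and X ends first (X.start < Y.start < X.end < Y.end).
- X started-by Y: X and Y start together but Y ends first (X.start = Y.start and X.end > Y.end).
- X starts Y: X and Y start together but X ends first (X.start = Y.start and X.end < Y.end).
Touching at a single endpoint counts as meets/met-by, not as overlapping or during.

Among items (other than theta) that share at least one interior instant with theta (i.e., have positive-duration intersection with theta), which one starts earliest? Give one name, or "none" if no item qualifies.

Target theta = [July 11, July 18].
alpha [July 16, July 22] → overlapped-by → candidate.
delta [July 26, July 28] → after → excluded.
epsilon [July 3, July 4] → before → excluded.
eta [July 10, July 23] → contains → candidate.
gamma [July 5, July 17] → overlaps → candidate.
iota [July 15, July 27] → overlapped-by → candidate.
kappa [July 1, July 11] → meets → excluded.
lambda [July 6, July 16] → overlaps → candidate.
mu [July 8, July 13] → overlaps → candidate.
zeta [July 15, July 25] → overlapped-by → candidate.
Among candidates, earliest start is July 5 → gamma.

gamma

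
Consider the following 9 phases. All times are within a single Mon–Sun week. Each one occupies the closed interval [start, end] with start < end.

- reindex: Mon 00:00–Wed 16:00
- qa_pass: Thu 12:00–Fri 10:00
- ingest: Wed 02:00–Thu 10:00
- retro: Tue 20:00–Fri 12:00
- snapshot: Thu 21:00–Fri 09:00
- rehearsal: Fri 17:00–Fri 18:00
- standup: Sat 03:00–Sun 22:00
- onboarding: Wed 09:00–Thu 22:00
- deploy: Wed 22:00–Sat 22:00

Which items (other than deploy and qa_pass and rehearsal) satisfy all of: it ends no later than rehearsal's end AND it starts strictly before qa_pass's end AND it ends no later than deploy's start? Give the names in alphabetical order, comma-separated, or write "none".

Conditions: its end is no later than rehearsal's end (X.end <= Fri 18:00) AND its start is strictly before qa_pass's end (X.start < Fri 10:00) AND its end is no later than deploy's start (X.end <= Wed 22:00).
ingest: end Thu 10:00 <= Fri 18:00? ✓; start Wed 02:00 < Fri 10:00? ✓; end Thu 10:00 <= Wed 22:00? ✗ → no.
onboarding: end Thu 22:00 <= Fri 18:00? ✓; start Wed 09:00 < Fri 10:00? ✓; end Thu 22:00 <= Wed 22:00? ✗ → no.
reindex: end Wed 16:00 <= Fri 18:00? ✓; start Mon 00:00 < Fri 10:00? ✓; end Wed 16:00 <= Wed 22:00? ✓ → yes.
retro: end Fri 12:00 <= Fri 18:00? ✓; start Tue 20:00 < Fri 10:00? ✓; end Fri 12:00 <= Wed 22:00? ✗ → no.
snapshot: end Fri 09:00 <= Fri 18:00? ✓; start Thu 21:00 < Fri 10:00? ✓; end Fri 09:00 <= Wed 22:00? ✗ → no.
standup: end Sun 22:00 <= Fri 18:00? ✗; start Sat 03:00 < Fri 10:00? ✗; end Sun 22:00 <= Wed 22:00? ✗ → no.
Result: reindex.

reindex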